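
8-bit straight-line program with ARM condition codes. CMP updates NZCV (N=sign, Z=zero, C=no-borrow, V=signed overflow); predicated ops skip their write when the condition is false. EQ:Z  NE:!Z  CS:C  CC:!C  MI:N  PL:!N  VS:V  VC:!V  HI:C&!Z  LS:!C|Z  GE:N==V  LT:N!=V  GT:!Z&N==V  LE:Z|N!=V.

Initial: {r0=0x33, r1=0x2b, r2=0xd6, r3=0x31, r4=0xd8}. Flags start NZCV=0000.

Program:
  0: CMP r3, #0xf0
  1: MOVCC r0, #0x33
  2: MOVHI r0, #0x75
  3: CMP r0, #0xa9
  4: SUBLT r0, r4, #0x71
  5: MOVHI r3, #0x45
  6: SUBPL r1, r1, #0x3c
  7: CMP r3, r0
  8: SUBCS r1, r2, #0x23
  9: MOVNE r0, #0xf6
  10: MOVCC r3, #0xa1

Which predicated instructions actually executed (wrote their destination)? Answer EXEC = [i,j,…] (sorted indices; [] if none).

EXEC = [1,9,10]

0: ✓ CMP  NZCV=0000
1: ✓ MOVCC  r0←0x33
2: · MOVHI
3: ✓ CMP  NZCV=1001
4: · SUBLT
5: · MOVHI
6: · SUBPL
7: ✓ CMP  NZCV=1000
8: · SUBCS
9: ✓ MOVNE  r0←0xf6
10: ✓ MOVCC  r3←0xa1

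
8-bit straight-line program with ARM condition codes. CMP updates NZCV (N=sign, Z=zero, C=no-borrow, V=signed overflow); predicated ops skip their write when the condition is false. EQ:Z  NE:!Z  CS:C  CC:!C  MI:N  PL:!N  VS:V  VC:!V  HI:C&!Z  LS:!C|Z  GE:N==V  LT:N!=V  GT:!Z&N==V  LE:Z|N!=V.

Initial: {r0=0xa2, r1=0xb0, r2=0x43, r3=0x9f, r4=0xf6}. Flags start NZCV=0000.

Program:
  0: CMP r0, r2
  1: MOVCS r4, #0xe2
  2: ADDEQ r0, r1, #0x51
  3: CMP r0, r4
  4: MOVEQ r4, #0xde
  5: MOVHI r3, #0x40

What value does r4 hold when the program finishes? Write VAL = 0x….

VAL = 0xe2

0: ✓ CMP  NZCV=0011
1: ✓ MOVCS  r4←0xe2
2: · ADDEQ
3: ✓ CMP  NZCV=1000
4: · MOVEQ
5: · MOVHI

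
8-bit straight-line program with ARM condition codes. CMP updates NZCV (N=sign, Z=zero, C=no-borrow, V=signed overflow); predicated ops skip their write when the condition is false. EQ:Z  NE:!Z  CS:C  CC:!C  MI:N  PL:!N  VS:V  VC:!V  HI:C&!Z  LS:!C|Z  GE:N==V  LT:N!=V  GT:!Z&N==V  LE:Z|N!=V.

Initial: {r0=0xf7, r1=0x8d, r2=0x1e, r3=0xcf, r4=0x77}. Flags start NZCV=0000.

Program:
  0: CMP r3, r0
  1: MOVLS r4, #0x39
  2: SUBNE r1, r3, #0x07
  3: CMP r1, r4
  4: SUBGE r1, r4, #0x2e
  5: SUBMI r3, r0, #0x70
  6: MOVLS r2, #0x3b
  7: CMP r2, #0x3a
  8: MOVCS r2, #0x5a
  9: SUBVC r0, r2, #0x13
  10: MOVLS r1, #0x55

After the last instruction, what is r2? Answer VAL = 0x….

[0] flags=1000 → (cmp)
[1] flags=1000 LS?T → r4=0x39
[2] flags=1000 NE?T → r1=0xc8
[3] flags=1010 → (cmp)
[4] flags=1010 GE?F → skip
[5] flags=1010 MI?T → r3=0x87
[6] flags=1010 LS?F → skip
[7] flags=1000 → (cmp)
[8] flags=1000 CS?F → skip
[9] flags=1000 VC?T → r0=0x0b
[10] flags=1000 LS?T → r1=0x55

VAL = 0x1e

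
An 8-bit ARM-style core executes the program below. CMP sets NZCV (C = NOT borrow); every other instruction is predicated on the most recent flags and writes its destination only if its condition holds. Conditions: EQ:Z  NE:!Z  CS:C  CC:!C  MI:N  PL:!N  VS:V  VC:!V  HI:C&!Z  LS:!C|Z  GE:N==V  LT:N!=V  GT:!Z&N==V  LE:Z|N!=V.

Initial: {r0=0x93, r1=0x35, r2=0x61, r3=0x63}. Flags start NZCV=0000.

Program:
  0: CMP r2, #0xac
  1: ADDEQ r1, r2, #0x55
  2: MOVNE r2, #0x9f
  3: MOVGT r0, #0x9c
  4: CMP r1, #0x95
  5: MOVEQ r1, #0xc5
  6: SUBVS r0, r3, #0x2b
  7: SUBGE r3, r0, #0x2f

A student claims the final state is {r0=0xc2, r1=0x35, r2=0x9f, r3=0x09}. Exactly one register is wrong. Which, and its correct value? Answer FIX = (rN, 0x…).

[0] flags=1001 → (cmp)
[1] flags=1001 EQ?F → skip
[2] flags=1001 NE?T → r2=0x9f
[3] flags=1001 GT?T → r0=0x9c
[4] flags=1001 → (cmp)
[5] flags=1001 EQ?F → skip
[6] flags=1001 VS?T → r0=0x38
[7] flags=1001 GE?T → r3=0x09

FIX = (r0, 0x38)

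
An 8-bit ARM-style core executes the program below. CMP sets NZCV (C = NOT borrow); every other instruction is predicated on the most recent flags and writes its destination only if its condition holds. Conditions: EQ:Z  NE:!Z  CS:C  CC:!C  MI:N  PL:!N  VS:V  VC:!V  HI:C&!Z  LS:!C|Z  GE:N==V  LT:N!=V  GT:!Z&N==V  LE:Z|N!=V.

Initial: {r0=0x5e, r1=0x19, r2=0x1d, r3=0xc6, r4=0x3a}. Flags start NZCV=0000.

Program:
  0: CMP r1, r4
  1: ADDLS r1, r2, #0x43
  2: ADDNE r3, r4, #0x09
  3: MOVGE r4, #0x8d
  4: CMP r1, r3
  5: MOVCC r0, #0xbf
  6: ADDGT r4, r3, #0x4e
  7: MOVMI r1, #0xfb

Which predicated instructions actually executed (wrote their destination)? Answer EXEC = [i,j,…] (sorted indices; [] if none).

EXEC = [1,2,6]

0: ✓ CMP  NZCV=1000
1: ✓ ADDLS  r1←0x60
2: ✓ ADDNE  r3←0x43
3: · MOVGE
4: ✓ CMP  NZCV=0010
5: · MOVCC
6: ✓ ADDGT  r4←0x91
7: · MOVMI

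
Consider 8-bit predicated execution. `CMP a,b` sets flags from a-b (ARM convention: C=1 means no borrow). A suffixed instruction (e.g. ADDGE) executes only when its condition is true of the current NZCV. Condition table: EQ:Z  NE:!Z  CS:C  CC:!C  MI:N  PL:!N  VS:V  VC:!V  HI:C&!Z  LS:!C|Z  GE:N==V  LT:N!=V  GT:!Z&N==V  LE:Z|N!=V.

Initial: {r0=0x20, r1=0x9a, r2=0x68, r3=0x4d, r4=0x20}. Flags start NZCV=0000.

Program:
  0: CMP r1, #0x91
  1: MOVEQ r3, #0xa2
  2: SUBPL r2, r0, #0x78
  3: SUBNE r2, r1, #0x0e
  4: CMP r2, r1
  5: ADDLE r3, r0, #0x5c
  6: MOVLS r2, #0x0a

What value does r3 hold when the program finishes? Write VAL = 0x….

VAL = 0x7c

0: ✓ CMP  NZCV=0010
1: · MOVEQ
2: ✓ SUBPL  r2←0xa8
3: ✓ SUBNE  r2←0x8c
4: ✓ CMP  NZCV=1000
5: ✓ ADDLE  r3←0x7c
6: ✓ MOVLS  r2←0x0a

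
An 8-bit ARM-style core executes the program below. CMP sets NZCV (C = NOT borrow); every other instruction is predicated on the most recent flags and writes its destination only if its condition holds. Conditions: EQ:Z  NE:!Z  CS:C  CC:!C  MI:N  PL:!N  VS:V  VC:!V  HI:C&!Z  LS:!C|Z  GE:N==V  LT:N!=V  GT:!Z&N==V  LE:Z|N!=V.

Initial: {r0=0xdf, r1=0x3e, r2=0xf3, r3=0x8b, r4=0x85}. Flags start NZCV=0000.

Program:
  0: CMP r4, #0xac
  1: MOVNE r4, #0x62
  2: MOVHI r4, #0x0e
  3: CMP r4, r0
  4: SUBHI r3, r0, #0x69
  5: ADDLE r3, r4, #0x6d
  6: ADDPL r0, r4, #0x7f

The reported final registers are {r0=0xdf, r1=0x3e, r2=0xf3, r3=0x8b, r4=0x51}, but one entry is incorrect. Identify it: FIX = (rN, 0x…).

[0] flags=1000 → (cmp)
[1] flags=1000 NE?T → r4=0x62
[2] flags=1000 HI?F → skip
[3] flags=1001 → (cmp)
[4] flags=1001 HI?F → skip
[5] flags=1001 LE?F → skip
[6] flags=1001 PL?F → skip

FIX = (r4, 0x62)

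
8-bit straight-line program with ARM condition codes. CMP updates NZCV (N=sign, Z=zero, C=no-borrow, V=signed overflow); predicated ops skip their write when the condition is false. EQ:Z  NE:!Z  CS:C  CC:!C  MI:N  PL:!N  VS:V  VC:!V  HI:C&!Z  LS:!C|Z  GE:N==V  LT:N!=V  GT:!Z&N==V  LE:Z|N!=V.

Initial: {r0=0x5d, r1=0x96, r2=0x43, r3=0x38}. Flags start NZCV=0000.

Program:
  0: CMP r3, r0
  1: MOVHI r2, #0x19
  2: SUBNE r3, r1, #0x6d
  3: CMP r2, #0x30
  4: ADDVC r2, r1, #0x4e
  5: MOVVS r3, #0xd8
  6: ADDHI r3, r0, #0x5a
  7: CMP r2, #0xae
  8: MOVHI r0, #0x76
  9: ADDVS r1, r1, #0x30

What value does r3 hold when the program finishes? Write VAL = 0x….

0: ✓ CMP  NZCV=1000
1: · MOVHI
2: ✓ SUBNE  r3←0x29
3: ✓ CMP  NZCV=0010
4: ✓ ADDVC  r2←0xe4
5: · MOVVS
6: ✓ ADDHI  r3←0xb7
7: ✓ CMP  NZCV=0010
8: ✓ MOVHI  r0←0x76
9: · ADDVS

VAL = 0xb7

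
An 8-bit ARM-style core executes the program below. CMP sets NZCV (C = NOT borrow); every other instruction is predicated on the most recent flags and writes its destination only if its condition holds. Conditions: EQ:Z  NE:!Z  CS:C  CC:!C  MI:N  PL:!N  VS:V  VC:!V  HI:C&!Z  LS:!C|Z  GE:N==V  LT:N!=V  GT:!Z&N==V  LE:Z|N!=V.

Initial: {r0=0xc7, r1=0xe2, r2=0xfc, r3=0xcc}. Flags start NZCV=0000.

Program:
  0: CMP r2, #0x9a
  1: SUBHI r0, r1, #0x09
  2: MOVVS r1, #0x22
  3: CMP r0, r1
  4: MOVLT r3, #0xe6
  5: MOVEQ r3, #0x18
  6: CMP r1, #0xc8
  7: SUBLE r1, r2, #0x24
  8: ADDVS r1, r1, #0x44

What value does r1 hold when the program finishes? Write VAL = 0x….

VAL = 0xe2

[0] flags=0010 → (cmp)
[1] flags=0010 HI?T → r0=0xd9
[2] flags=0010 VS?F → skip
[3] flags=1000 → (cmp)
[4] flags=1000 LT?T → r3=0xe6
[5] flags=1000 EQ?F → skip
[6] flags=0010 → (cmp)
[7] flags=0010 LE?F → skip
[8] flags=0010 VS?F → skip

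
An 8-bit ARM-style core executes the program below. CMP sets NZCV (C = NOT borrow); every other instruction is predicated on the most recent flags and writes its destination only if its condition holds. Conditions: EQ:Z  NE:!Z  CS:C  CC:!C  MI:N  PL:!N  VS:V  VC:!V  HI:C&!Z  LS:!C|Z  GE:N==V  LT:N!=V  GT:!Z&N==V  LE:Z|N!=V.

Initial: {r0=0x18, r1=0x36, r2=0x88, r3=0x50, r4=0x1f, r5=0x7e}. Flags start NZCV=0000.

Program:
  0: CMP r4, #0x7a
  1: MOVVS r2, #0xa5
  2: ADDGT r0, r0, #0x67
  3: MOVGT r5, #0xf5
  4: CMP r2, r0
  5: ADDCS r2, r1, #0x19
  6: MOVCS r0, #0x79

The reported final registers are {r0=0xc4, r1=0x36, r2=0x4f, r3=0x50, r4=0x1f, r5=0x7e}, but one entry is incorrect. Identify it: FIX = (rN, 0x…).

FIX = (r0, 0x79)

0: ✓ CMP  NZCV=1000
1: · MOVVS
2: · ADDGT
3: · MOVGT
4: ✓ CMP  NZCV=0011
5: ✓ ADDCS  r2←0x4f
6: ✓ MOVCS  r0←0x79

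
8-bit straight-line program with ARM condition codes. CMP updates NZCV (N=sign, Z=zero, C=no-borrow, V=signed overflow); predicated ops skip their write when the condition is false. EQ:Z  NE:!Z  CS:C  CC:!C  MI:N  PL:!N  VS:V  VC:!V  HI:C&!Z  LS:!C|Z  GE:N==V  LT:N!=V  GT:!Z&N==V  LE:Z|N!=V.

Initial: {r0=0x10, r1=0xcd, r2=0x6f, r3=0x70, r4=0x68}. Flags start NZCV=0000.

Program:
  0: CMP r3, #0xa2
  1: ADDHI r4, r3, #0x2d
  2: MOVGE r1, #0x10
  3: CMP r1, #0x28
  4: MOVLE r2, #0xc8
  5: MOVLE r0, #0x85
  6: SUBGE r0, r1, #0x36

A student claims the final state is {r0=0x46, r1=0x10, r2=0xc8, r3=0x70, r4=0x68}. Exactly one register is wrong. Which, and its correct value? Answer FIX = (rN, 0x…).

0: ✓ CMP  NZCV=1001
1: · ADDHI
2: ✓ MOVGE  r1←0x10
3: ✓ CMP  NZCV=1000
4: ✓ MOVLE  r2←0xc8
5: ✓ MOVLE  r0←0x85
6: · SUBGE

FIX = (r0, 0x85)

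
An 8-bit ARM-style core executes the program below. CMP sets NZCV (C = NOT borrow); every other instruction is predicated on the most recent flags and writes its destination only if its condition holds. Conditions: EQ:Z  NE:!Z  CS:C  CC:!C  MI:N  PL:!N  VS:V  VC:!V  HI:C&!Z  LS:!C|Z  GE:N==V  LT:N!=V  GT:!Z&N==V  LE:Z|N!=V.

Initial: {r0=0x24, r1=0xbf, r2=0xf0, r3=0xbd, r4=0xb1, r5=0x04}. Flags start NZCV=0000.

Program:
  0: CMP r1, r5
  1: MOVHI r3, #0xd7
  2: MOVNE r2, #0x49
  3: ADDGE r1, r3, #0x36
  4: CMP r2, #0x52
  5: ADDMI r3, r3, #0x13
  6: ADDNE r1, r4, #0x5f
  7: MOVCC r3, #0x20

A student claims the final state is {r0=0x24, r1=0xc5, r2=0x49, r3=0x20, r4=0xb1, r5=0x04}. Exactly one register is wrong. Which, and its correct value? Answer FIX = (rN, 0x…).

FIX = (r1, 0x10)

[0] flags=1010 → (cmp)
[1] flags=1010 HI?T → r3=0xd7
[2] flags=1010 NE?T → r2=0x49
[3] flags=1010 GE?F → skip
[4] flags=1000 → (cmp)
[5] flags=1000 MI?T → r3=0xea
[6] flags=1000 NE?T → r1=0x10
[7] flags=1000 CC?T → r3=0x20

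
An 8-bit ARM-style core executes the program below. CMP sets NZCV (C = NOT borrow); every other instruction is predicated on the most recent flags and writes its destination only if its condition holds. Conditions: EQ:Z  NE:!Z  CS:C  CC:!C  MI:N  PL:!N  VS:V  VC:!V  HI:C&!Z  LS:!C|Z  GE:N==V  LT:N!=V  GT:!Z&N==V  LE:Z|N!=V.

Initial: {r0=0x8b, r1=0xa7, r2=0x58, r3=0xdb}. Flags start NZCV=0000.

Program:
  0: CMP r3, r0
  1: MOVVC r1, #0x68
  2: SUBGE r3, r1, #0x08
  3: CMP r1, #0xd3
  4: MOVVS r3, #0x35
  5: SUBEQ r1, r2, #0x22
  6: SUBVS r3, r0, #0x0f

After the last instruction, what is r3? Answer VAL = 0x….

VAL = 0x7c

[0] flags=0010 → (cmp)
[1] flags=0010 VC?T → r1=0x68
[2] flags=0010 GE?T → r3=0x60
[3] flags=1001 → (cmp)
[4] flags=1001 VS?T → r3=0x35
[5] flags=1001 EQ?F → skip
[6] flags=1001 VS?T → r3=0x7c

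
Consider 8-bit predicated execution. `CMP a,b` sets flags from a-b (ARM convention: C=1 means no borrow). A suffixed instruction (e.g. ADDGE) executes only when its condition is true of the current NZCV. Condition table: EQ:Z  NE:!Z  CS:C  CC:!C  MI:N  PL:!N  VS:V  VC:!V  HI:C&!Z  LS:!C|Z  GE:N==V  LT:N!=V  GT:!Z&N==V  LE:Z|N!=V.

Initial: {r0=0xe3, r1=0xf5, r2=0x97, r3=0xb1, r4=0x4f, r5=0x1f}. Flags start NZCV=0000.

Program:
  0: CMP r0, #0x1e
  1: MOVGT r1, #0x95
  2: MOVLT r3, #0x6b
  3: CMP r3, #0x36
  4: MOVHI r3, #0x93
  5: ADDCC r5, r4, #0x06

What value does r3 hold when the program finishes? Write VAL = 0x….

VAL = 0x93

[0] flags=1010 → (cmp)
[1] flags=1010 GT?F → skip
[2] flags=1010 LT?T → r3=0x6b
[3] flags=0010 → (cmp)
[4] flags=0010 HI?T → r3=0x93
[5] flags=0010 CC?F → skip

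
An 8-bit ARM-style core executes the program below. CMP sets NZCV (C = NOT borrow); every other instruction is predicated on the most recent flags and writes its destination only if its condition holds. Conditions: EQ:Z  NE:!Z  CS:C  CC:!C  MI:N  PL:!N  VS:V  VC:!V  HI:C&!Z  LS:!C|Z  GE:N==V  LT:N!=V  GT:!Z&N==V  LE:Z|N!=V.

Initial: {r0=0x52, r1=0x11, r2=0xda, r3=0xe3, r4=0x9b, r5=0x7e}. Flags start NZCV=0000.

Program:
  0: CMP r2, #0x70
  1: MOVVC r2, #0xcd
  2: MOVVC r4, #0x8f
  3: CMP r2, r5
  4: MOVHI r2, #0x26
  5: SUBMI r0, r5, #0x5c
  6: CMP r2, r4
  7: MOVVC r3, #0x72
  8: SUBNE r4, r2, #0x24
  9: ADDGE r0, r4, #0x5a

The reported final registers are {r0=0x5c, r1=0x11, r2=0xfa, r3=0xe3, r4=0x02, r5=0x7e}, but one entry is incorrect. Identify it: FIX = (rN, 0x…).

0: ✓ CMP  NZCV=0011
1: · MOVVC
2: · MOVVC
3: ✓ CMP  NZCV=0011
4: ✓ MOVHI  r2←0x26
5: · SUBMI
6: ✓ CMP  NZCV=1001
7: · MOVVC
8: ✓ SUBNE  r4←0x02
9: ✓ ADDGE  r0←0x5c

FIX = (r2, 0x26)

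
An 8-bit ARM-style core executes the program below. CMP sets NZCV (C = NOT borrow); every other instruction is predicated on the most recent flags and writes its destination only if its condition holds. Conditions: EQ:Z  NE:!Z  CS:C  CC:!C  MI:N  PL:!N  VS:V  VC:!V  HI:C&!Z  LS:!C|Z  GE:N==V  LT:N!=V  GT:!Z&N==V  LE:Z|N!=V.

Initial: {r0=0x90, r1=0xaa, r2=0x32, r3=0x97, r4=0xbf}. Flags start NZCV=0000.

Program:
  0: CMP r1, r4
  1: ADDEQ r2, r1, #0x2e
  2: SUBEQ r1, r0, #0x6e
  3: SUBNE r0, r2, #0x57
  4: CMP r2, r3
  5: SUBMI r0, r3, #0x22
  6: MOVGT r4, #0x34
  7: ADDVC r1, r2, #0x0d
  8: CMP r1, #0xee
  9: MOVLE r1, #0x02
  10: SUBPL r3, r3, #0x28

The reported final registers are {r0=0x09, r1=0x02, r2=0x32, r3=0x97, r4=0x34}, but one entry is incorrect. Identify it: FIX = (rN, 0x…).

FIX = (r0, 0x75)

[0] flags=1000 → (cmp)
[1] flags=1000 EQ?F → skip
[2] flags=1000 EQ?F → skip
[3] flags=1000 NE?T → r0=0xdb
[4] flags=1001 → (cmp)
[5] flags=1001 MI?T → r0=0x75
[6] flags=1001 GT?T → r4=0x34
[7] flags=1001 VC?F → skip
[8] flags=1000 → (cmp)
[9] flags=1000 LE?T → r1=0x02
[10] flags=1000 PL?F → skip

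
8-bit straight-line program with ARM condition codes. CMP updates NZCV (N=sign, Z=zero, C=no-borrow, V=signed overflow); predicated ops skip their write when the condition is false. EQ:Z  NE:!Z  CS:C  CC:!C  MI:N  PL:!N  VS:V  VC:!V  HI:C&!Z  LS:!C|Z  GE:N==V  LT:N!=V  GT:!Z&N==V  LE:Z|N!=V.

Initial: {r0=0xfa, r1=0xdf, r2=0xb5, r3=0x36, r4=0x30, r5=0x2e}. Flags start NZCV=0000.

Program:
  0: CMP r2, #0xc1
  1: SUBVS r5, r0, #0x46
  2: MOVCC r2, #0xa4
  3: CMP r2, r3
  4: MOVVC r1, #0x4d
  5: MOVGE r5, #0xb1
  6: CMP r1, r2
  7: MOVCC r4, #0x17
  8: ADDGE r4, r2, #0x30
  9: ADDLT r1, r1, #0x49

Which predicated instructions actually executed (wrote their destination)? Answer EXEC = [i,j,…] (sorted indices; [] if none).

EXEC = [2,8]

[0] flags=1000 → (cmp)
[1] flags=1000 VS?F → skip
[2] flags=1000 CC?T → r2=0xa4
[3] flags=0011 → (cmp)
[4] flags=0011 VC?F → skip
[5] flags=0011 GE?F → skip
[6] flags=0010 → (cmp)
[7] flags=0010 CC?F → skip
[8] flags=0010 GE?T → r4=0xd4
[9] flags=0010 LT?F → skip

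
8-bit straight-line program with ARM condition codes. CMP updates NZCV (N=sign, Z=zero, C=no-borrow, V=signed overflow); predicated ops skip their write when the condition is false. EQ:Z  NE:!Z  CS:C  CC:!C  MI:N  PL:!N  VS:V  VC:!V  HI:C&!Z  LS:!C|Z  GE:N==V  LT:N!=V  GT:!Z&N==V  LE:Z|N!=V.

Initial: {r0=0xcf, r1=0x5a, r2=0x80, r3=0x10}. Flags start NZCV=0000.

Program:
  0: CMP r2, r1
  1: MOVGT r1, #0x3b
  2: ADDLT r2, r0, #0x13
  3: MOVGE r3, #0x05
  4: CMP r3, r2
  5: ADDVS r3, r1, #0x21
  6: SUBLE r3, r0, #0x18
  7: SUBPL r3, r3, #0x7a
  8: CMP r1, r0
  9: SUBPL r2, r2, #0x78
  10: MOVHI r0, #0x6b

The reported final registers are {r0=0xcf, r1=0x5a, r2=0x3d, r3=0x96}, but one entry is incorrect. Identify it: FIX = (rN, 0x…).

FIX = (r2, 0xe2)

0: ✓ CMP  NZCV=0011
1: · MOVGT
2: ✓ ADDLT  r2←0xe2
3: · MOVGE
4: ✓ CMP  NZCV=0000
5: · ADDVS
6: · SUBLE
7: ✓ SUBPL  r3←0x96
8: ✓ CMP  NZCV=1001
9: · SUBPL
10: · MOVHI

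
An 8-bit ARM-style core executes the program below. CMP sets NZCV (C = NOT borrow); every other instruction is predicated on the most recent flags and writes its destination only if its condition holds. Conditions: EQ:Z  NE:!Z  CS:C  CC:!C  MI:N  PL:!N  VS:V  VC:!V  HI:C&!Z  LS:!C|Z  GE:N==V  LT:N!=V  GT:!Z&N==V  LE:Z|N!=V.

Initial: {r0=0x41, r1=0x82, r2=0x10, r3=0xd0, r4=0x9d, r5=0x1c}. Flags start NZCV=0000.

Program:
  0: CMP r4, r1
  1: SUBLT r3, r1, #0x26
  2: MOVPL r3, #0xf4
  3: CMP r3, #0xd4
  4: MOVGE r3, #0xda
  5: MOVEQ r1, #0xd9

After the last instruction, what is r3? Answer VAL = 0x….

0: ✓ CMP  NZCV=0010
1: · SUBLT
2: ✓ MOVPL  r3←0xf4
3: ✓ CMP  NZCV=0010
4: ✓ MOVGE  r3←0xda
5: · MOVEQ

VAL = 0xda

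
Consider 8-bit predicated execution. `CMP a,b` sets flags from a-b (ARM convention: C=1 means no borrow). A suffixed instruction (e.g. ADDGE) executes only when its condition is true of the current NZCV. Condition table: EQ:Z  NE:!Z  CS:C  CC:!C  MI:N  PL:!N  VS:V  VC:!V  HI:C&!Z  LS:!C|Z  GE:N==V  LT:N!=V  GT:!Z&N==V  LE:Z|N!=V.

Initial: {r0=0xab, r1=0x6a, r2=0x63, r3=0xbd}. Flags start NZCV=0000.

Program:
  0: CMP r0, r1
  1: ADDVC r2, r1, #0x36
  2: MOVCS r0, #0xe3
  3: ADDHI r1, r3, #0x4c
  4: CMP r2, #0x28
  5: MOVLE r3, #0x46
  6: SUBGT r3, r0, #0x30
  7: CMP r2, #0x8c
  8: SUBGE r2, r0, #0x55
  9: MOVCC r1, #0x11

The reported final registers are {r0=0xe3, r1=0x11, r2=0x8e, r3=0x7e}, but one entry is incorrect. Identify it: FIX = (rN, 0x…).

0: ✓ CMP  NZCV=0011
1: · ADDVC
2: ✓ MOVCS  r0←0xe3
3: ✓ ADDHI  r1←0x09
4: ✓ CMP  NZCV=0010
5: · MOVLE
6: ✓ SUBGT  r3←0xb3
7: ✓ CMP  NZCV=1001
8: ✓ SUBGE  r2←0x8e
9: ✓ MOVCC  r1←0x11

FIX = (r3, 0xb3)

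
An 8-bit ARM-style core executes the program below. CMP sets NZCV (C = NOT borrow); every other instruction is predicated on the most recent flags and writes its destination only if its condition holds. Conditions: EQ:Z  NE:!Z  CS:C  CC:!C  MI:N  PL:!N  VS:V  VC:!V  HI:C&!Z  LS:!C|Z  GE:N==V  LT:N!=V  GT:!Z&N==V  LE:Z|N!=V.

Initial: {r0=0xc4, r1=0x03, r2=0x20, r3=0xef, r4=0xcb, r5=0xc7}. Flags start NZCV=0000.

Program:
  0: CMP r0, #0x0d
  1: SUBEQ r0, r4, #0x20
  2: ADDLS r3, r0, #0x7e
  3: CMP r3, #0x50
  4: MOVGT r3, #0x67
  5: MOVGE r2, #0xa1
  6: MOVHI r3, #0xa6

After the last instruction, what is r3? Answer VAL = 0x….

VAL = 0xa6

[0] flags=1010 → (cmp)
[1] flags=1010 EQ?F → skip
[2] flags=1010 LS?F → skip
[3] flags=1010 → (cmp)
[4] flags=1010 GT?F → skip
[5] flags=1010 GE?F → skip
[6] flags=1010 HI?T → r3=0xa6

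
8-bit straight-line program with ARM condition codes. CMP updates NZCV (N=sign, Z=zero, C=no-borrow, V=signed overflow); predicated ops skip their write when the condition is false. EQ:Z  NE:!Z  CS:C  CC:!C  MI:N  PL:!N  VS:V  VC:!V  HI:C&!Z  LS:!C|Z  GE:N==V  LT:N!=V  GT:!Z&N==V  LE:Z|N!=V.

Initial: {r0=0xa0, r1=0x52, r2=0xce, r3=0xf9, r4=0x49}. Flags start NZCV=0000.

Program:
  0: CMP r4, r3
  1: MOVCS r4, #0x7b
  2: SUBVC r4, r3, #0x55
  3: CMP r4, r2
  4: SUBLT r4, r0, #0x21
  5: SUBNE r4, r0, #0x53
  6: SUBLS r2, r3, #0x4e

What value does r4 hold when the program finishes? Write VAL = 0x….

[0] flags=0000 → (cmp)
[1] flags=0000 CS?F → skip
[2] flags=0000 VC?T → r4=0xa4
[3] flags=1000 → (cmp)
[4] flags=1000 LT?T → r4=0x7f
[5] flags=1000 NE?T → r4=0x4d
[6] flags=1000 LS?T → r2=0xab

VAL = 0x4d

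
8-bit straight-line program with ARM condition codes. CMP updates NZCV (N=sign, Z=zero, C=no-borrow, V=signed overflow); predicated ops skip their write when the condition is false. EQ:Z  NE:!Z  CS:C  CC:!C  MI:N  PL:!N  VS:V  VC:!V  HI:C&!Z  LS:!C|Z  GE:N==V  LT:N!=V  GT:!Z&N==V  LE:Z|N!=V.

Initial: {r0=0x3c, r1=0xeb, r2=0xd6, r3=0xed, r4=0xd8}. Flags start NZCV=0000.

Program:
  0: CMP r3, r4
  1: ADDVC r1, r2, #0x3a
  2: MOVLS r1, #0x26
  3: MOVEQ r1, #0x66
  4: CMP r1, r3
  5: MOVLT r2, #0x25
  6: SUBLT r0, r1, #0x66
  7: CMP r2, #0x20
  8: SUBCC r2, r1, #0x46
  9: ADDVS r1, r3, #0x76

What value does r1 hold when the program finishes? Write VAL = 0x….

VAL = 0x10

0: ✓ CMP  NZCV=0010
1: ✓ ADDVC  r1←0x10
2: · MOVLS
3: · MOVEQ
4: ✓ CMP  NZCV=0000
5: · MOVLT
6: · SUBLT
7: ✓ CMP  NZCV=1010
8: · SUBCC
9: · ADDVS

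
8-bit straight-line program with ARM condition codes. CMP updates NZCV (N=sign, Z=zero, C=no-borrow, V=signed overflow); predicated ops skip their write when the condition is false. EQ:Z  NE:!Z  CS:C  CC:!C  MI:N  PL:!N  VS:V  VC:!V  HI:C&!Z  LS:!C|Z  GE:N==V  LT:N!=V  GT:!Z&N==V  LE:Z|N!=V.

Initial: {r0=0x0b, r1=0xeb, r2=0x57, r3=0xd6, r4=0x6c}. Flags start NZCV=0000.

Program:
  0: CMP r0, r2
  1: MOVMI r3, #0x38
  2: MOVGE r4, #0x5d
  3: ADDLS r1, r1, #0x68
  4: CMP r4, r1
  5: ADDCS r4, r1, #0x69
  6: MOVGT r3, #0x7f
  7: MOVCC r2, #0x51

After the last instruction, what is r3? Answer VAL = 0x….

[0] flags=1000 → (cmp)
[1] flags=1000 MI?T → r3=0x38
[2] flags=1000 GE?F → skip
[3] flags=1000 LS?T → r1=0x53
[4] flags=0010 → (cmp)
[5] flags=0010 CS?T → r4=0xbc
[6] flags=0010 GT?T → r3=0x7f
[7] flags=0010 CC?F → skip

VAL = 0x7f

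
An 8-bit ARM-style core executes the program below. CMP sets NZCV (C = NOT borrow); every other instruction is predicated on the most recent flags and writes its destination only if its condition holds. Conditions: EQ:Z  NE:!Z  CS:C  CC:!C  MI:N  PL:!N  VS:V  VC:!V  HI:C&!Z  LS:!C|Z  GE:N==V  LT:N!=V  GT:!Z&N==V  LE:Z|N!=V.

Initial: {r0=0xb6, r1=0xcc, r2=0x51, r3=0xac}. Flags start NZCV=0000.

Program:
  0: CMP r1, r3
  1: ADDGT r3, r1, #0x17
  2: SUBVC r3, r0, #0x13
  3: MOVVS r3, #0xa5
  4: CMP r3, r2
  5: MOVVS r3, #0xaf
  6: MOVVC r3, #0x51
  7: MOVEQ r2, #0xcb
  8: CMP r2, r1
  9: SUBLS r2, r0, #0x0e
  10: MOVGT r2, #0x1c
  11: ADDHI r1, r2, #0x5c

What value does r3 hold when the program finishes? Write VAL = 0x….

0: ✓ CMP  NZCV=0010
1: ✓ ADDGT  r3←0xe3
2: ✓ SUBVC  r3←0xa3
3: · MOVVS
4: ✓ CMP  NZCV=0011
5: ✓ MOVVS  r3←0xaf
6: · MOVVC
7: · MOVEQ
8: ✓ CMP  NZCV=1001
9: ✓ SUBLS  r2←0xa8
10: ✓ MOVGT  r2←0x1c
11: · ADDHI

VAL = 0xaf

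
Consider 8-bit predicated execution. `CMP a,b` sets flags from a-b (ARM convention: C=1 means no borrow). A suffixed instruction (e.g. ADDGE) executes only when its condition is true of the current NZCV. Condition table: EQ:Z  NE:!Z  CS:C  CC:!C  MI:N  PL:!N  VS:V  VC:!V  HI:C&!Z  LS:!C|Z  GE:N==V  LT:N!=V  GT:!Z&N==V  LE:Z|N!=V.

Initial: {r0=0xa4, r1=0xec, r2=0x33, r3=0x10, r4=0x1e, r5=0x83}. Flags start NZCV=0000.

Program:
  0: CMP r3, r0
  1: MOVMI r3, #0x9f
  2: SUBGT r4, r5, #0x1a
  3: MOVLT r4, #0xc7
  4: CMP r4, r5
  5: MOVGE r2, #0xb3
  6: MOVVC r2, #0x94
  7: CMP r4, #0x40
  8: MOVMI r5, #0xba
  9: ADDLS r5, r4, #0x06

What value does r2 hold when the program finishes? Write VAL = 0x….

VAL = 0xb3

0: ✓ CMP  NZCV=0000
1: · MOVMI
2: ✓ SUBGT  r4←0x69
3: · MOVLT
4: ✓ CMP  NZCV=1001
5: ✓ MOVGE  r2←0xb3
6: · MOVVC
7: ✓ CMP  NZCV=0010
8: · MOVMI
9: · ADDLS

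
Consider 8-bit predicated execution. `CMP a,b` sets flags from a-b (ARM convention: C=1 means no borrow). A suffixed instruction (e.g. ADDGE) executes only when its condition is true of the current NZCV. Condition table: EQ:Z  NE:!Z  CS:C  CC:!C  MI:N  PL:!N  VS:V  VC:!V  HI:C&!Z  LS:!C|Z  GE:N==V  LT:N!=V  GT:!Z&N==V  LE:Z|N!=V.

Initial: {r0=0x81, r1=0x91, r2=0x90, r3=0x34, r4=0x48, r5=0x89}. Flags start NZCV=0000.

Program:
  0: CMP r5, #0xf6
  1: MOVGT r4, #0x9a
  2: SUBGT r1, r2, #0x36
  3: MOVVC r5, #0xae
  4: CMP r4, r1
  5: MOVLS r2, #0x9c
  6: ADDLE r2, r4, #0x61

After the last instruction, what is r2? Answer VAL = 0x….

[0] flags=1000 → (cmp)
[1] flags=1000 GT?F → skip
[2] flags=1000 GT?F → skip
[3] flags=1000 VC?T → r5=0xae
[4] flags=1001 → (cmp)
[5] flags=1001 LS?T → r2=0x9c
[6] flags=1001 LE?F → skip

VAL = 0x9c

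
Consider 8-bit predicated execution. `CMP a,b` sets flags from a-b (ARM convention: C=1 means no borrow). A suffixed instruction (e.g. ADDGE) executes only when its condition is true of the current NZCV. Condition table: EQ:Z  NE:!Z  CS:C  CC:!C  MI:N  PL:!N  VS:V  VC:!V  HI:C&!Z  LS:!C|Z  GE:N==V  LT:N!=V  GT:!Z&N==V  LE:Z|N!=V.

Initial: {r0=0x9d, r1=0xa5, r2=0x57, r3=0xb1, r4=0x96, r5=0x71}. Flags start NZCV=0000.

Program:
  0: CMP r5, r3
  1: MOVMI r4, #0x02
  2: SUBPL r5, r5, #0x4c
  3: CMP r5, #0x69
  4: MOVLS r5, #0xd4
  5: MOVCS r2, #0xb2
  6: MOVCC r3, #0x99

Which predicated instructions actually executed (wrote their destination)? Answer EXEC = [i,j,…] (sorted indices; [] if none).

[0] flags=1001 → (cmp)
[1] flags=1001 MI?T → r4=0x02
[2] flags=1001 PL?F → skip
[3] flags=0010 → (cmp)
[4] flags=0010 LS?F → skip
[5] flags=0010 CS?T → r2=0xb2
[6] flags=0010 CC?F → skip

EXEC = [1,5]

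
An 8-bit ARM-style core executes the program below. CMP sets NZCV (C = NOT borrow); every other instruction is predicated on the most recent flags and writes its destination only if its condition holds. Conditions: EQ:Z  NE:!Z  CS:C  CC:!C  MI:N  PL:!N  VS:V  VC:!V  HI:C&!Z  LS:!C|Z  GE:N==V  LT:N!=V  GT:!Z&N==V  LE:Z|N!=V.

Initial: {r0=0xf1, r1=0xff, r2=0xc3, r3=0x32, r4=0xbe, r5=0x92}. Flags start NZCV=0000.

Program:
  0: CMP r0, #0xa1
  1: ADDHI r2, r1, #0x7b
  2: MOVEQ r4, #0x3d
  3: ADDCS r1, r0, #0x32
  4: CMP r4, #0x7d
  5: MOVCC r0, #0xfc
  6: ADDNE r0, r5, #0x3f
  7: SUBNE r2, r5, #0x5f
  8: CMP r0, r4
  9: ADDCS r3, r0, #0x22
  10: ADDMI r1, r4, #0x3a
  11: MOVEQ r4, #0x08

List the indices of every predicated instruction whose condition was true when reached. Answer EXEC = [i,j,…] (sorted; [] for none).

0: ✓ CMP  NZCV=0010
1: ✓ ADDHI  r2←0x7a
2: · MOVEQ
3: ✓ ADDCS  r1←0x23
4: ✓ CMP  NZCV=0011
5: · MOVCC
6: ✓ ADDNE  r0←0xd1
7: ✓ SUBNE  r2←0x33
8: ✓ CMP  NZCV=0010
9: ✓ ADDCS  r3←0xf3
10: · ADDMI
11: · MOVEQ

EXEC = [1,3,6,7,9]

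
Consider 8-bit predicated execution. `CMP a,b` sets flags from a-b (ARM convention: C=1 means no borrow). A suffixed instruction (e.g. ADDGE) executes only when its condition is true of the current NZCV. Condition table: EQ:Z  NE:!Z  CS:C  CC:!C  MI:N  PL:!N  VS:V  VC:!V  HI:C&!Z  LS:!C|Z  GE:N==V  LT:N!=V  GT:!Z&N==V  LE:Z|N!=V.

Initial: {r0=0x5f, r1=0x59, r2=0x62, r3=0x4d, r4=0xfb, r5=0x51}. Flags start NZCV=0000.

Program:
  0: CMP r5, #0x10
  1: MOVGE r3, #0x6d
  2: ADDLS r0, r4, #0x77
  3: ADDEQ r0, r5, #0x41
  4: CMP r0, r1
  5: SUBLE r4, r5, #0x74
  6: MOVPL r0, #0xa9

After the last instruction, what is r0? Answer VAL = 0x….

VAL = 0xa9

[0] flags=0010 → (cmp)
[1] flags=0010 GE?T → r3=0x6d
[2] flags=0010 LS?F → skip
[3] flags=0010 EQ?F → skip
[4] flags=0010 → (cmp)
[5] flags=0010 LE?F → skip
[6] flags=0010 PL?T → r0=0xa9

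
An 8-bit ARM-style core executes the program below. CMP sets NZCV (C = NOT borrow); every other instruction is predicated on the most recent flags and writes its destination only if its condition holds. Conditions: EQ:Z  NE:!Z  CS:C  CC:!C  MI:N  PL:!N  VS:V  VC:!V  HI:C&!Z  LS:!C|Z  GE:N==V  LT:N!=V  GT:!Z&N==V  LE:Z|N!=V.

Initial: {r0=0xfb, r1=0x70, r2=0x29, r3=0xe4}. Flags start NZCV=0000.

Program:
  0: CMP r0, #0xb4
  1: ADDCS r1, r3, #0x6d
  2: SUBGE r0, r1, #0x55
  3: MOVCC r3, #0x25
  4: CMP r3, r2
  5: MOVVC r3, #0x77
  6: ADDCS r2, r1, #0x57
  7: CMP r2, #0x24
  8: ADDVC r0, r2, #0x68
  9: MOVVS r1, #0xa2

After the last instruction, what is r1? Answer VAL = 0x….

VAL = 0x51

0: ✓ CMP  NZCV=0010
1: ✓ ADDCS  r1←0x51
2: ✓ SUBGE  r0←0xfc
3: · MOVCC
4: ✓ CMP  NZCV=1010
5: ✓ MOVVC  r3←0x77
6: ✓ ADDCS  r2←0xa8
7: ✓ CMP  NZCV=1010
8: ✓ ADDVC  r0←0x10
9: · MOVVS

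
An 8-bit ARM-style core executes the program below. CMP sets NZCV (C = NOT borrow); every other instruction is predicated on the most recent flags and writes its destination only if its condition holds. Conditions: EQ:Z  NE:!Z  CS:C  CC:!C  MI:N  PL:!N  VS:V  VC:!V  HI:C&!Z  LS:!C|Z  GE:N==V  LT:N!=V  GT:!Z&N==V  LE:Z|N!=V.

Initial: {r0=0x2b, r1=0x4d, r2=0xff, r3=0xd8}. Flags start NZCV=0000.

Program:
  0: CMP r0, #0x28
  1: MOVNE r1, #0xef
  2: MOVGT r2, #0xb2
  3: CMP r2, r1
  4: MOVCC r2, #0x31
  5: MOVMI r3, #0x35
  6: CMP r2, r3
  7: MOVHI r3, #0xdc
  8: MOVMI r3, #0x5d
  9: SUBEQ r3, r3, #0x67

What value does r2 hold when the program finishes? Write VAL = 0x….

VAL = 0x31

[0] flags=0010 → (cmp)
[1] flags=0010 NE?T → r1=0xef
[2] flags=0010 GT?T → r2=0xb2
[3] flags=1000 → (cmp)
[4] flags=1000 CC?T → r2=0x31
[5] flags=1000 MI?T → r3=0x35
[6] flags=1000 → (cmp)
[7] flags=1000 HI?F → skip
[8] flags=1000 MI?T → r3=0x5d
[9] flags=1000 EQ?F → skip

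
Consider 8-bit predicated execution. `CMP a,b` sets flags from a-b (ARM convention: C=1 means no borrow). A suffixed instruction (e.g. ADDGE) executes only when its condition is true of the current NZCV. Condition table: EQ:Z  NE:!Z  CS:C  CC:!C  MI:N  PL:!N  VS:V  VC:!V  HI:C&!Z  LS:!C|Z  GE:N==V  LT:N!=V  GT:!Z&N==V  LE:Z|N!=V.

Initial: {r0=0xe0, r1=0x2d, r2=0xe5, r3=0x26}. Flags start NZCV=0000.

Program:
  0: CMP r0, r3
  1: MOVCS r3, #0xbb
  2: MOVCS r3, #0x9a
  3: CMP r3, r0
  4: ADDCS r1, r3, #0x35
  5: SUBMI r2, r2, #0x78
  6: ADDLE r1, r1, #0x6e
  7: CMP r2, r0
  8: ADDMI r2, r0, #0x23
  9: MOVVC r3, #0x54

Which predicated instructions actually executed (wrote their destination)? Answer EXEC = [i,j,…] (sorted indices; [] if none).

EXEC = [1,2,5,6,8]

[0] flags=1010 → (cmp)
[1] flags=1010 CS?T → r3=0xbb
[2] flags=1010 CS?T → r3=0x9a
[3] flags=1000 → (cmp)
[4] flags=1000 CS?F → skip
[5] flags=1000 MI?T → r2=0x6d
[6] flags=1000 LE?T → r1=0x9b
[7] flags=1001 → (cmp)
[8] flags=1001 MI?T → r2=0x03
[9] flags=1001 VC?F → skip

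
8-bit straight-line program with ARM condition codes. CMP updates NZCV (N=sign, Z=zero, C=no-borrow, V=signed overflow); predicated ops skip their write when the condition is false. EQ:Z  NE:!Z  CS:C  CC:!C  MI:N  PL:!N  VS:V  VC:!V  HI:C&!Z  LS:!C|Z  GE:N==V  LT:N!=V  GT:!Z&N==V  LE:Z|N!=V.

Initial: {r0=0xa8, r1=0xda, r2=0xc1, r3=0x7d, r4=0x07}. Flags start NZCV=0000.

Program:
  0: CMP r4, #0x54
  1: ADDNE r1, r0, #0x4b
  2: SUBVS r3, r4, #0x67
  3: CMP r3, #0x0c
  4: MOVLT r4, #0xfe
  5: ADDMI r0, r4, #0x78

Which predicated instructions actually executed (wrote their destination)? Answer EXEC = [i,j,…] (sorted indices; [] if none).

EXEC = [1]

[0] flags=1000 → (cmp)
[1] flags=1000 NE?T → r1=0xf3
[2] flags=1000 VS?F → skip
[3] flags=0010 → (cmp)
[4] flags=0010 LT?F → skip
[5] flags=0010 MI?F → skip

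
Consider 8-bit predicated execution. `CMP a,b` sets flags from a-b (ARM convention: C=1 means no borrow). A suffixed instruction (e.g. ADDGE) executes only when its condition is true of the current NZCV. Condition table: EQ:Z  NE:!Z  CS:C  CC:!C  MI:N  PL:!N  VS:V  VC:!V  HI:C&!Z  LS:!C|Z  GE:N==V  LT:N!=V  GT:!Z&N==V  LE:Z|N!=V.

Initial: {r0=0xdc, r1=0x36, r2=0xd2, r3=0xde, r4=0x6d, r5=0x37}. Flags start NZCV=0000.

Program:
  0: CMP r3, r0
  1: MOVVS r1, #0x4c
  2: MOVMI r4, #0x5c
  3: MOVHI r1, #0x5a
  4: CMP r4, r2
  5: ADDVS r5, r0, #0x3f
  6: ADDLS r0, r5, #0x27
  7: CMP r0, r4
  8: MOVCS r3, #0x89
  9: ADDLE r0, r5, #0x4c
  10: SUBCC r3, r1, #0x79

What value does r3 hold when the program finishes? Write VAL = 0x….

0: ✓ CMP  NZCV=0010
1: · MOVVS
2: · MOVMI
3: ✓ MOVHI  r1←0x5a
4: ✓ CMP  NZCV=1001
5: ✓ ADDVS  r5←0x1b
6: ✓ ADDLS  r0←0x42
7: ✓ CMP  NZCV=1000
8: · MOVCS
9: ✓ ADDLE  r0←0x67
10: ✓ SUBCC  r3←0xe1

VAL = 0xe1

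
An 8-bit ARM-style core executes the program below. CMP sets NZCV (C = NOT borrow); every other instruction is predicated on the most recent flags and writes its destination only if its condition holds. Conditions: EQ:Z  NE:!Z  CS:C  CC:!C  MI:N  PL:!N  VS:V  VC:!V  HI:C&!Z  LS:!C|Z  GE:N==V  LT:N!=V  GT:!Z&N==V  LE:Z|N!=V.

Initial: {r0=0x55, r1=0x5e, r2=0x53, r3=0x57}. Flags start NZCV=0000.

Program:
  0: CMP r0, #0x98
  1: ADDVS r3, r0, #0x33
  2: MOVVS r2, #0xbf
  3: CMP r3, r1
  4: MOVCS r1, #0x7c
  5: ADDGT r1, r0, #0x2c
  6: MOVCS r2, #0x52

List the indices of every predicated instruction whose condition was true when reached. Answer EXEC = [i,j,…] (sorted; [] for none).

EXEC = [1,2,4,6]

0: ✓ CMP  NZCV=1001
1: ✓ ADDVS  r3←0x88
2: ✓ MOVVS  r2←0xbf
3: ✓ CMP  NZCV=0011
4: ✓ MOVCS  r1←0x7c
5: · ADDGT
6: ✓ MOVCS  r2←0x52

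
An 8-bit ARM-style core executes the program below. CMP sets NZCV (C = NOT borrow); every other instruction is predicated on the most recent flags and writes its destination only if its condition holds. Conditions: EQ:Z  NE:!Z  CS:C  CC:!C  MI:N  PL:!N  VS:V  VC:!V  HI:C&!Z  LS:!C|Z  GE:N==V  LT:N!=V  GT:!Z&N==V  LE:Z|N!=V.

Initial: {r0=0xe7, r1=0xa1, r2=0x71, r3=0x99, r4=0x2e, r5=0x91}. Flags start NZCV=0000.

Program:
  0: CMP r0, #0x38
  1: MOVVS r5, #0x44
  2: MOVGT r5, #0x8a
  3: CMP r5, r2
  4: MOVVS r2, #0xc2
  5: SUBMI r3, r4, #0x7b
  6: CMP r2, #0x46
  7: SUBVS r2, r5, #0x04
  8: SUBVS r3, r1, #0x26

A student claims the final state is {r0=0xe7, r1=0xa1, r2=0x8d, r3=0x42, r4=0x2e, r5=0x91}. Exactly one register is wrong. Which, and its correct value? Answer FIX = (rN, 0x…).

[0] flags=1010 → (cmp)
[1] flags=1010 VS?F → skip
[2] flags=1010 GT?F → skip
[3] flags=0011 → (cmp)
[4] flags=0011 VS?T → r2=0xc2
[5] flags=0011 MI?F → skip
[6] flags=0011 → (cmp)
[7] flags=0011 VS?T → r2=0x8d
[8] flags=0011 VS?T → r3=0x7b

FIX = (r3, 0x7b)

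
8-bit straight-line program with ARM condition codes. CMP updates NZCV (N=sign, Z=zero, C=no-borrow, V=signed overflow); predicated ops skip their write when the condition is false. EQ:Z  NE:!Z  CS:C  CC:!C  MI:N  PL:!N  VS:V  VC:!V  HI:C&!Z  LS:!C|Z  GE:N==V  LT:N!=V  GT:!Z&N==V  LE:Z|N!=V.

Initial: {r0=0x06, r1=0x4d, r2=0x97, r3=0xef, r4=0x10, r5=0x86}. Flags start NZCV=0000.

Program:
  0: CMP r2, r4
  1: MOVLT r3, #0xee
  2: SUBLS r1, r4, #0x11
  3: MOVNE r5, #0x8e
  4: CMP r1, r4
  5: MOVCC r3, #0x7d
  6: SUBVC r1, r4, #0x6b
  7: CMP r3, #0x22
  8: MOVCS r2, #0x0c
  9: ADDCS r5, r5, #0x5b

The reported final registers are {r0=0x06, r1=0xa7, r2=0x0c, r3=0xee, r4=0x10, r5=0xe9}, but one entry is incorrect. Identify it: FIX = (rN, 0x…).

0: ✓ CMP  NZCV=1010
1: ✓ MOVLT  r3←0xee
2: · SUBLS
3: ✓ MOVNE  r5←0x8e
4: ✓ CMP  NZCV=0010
5: · MOVCC
6: ✓ SUBVC  r1←0xa5
7: ✓ CMP  NZCV=1010
8: ✓ MOVCS  r2←0x0c
9: ✓ ADDCS  r5←0xe9

FIX = (r1, 0xa5)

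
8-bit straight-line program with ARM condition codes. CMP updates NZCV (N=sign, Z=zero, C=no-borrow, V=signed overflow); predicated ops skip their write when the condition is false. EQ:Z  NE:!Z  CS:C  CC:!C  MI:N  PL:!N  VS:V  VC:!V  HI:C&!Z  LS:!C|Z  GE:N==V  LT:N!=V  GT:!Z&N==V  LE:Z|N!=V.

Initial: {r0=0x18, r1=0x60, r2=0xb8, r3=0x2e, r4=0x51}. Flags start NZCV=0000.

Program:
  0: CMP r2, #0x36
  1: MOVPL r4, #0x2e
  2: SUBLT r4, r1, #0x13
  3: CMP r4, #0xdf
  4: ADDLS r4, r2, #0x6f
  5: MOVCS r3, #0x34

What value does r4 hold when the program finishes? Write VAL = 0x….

VAL = 0x27

0: ✓ CMP  NZCV=1010
1: · MOVPL
2: ✓ SUBLT  r4←0x4d
3: ✓ CMP  NZCV=0000
4: ✓ ADDLS  r4←0x27
5: · MOVCS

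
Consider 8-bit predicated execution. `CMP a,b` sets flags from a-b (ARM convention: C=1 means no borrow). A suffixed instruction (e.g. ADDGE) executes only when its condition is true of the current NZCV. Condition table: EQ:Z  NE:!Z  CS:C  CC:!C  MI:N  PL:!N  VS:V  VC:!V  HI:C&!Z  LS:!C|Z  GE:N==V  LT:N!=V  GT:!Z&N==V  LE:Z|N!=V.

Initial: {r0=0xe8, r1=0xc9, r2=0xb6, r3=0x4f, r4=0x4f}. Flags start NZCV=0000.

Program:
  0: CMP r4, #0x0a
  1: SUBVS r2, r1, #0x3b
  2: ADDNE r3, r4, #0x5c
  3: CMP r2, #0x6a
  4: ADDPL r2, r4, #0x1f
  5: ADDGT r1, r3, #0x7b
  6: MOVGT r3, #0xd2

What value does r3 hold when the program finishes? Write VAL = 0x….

[0] flags=0010 → (cmp)
[1] flags=0010 VS?F → skip
[2] flags=0010 NE?T → r3=0xab
[3] flags=0011 → (cmp)
[4] flags=0011 PL?T → r2=0x6e
[5] flags=0011 GT?F → skip
[6] flags=0011 GT?F → skip

VAL = 0xab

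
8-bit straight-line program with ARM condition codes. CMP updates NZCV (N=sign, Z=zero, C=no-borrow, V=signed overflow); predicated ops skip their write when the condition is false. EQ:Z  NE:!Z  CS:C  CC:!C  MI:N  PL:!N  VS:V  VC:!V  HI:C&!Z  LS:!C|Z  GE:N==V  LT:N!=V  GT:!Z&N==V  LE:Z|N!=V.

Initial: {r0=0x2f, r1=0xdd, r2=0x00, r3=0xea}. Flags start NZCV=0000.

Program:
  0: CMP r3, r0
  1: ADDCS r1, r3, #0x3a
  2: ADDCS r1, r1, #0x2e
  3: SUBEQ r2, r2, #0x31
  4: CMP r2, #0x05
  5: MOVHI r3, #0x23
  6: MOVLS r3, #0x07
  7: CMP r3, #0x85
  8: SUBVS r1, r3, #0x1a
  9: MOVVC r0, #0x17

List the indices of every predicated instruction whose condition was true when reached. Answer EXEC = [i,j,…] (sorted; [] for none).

EXEC = [1,2,6,8]

0: ✓ CMP  NZCV=1010
1: ✓ ADDCS  r1←0x24
2: ✓ ADDCS  r1←0x52
3: · SUBEQ
4: ✓ CMP  NZCV=1000
5: · MOVHI
6: ✓ MOVLS  r3←0x07
7: ✓ CMP  NZCV=1001
8: ✓ SUBVS  r1←0xed
9: · MOVVC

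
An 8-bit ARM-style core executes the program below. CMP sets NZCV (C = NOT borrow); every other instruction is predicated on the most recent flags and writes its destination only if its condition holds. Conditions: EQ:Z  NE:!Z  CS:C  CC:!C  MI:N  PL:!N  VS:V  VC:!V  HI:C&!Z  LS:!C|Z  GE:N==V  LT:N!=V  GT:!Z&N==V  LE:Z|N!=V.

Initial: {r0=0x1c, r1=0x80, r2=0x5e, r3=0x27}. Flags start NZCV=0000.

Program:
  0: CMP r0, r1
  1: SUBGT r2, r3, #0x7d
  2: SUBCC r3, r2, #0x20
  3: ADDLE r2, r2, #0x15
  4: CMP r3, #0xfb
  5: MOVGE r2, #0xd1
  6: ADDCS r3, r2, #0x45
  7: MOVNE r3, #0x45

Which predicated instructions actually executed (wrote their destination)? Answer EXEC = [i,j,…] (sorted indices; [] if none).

0: ✓ CMP  NZCV=1001
1: ✓ SUBGT  r2←0xaa
2: ✓ SUBCC  r3←0x8a
3: · ADDLE
4: ✓ CMP  NZCV=1000
5: · MOVGE
6: · ADDCS
7: ✓ MOVNE  r3←0x45

EXEC = [1,2,7]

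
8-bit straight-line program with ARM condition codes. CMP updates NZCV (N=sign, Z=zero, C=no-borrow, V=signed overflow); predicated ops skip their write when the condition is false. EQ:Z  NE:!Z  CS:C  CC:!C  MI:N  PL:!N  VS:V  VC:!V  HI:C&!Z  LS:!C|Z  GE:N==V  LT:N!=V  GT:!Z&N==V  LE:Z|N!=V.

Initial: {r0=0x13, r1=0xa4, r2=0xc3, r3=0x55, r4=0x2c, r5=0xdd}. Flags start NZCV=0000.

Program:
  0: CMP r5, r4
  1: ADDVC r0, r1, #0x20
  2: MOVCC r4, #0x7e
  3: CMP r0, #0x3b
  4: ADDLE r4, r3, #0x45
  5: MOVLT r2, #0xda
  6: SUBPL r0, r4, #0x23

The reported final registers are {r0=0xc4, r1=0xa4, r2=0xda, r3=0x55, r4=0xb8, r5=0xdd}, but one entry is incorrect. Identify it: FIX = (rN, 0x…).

[0] flags=1010 → (cmp)
[1] flags=1010 VC?T → r0=0xc4
[2] flags=1010 CC?F → skip
[3] flags=1010 → (cmp)
[4] flags=1010 LE?T → r4=0x9a
[5] flags=1010 LT?T → r2=0xda
[6] flags=1010 PL?F → skip

FIX = (r4, 0x9a)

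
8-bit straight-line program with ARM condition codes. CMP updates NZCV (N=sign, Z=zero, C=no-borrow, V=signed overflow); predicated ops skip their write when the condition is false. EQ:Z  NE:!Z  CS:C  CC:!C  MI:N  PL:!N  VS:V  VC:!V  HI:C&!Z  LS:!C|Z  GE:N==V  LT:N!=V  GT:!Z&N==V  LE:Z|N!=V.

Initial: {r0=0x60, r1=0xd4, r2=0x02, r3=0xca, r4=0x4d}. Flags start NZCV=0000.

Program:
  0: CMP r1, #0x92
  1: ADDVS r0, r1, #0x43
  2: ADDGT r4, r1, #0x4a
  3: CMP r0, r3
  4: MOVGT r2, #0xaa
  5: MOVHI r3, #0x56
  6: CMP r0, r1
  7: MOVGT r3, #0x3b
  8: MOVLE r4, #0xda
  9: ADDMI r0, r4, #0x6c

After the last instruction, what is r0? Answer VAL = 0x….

VAL = 0x8a

[0] flags=0010 → (cmp)
[1] flags=0010 VS?F → skip
[2] flags=0010 GT?T → r4=0x1e
[3] flags=1001 → (cmp)
[4] flags=1001 GT?T → r2=0xaa
[5] flags=1001 HI?F → skip
[6] flags=1001 → (cmp)
[7] flags=1001 GT?T → r3=0x3b
[8] flags=1001 LE?F → skip
[9] flags=1001 MI?T → r0=0x8a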